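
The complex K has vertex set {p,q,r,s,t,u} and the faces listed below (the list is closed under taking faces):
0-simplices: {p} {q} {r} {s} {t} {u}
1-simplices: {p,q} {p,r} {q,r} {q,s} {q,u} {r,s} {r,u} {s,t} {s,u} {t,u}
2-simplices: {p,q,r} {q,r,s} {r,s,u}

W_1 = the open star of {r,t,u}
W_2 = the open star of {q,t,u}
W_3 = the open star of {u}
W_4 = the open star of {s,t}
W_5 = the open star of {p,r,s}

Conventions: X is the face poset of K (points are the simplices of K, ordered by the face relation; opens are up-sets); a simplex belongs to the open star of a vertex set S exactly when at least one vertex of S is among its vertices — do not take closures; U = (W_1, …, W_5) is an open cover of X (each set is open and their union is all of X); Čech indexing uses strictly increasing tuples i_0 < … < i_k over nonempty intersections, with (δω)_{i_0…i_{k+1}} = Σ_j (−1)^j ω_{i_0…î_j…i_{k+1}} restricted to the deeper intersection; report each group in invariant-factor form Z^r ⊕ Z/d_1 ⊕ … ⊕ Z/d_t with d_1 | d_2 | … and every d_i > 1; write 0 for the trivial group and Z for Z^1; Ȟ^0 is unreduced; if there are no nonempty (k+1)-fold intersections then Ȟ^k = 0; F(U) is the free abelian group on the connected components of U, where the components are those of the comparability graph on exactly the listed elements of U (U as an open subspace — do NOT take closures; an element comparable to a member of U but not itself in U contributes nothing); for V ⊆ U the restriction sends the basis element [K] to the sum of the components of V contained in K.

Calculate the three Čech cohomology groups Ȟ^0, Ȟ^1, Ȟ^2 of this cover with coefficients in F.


intersection data:
  W1={{r},{t},{u},{p,r},{q,r},{q,u},{r,s},{r,u},{s,t},{s,u},{t,u},{p,q,r},{q,r,s},{r,s,u}} W2={{q},{t},{u},{p,q},{q,r},{q,s},{q,u},{r,u},{s,t},{s,u},{t,u},{p,q,r},{q,r,s},{r,s,u}} W3={{u},{q,u},{r,u},{s,u},{t,u},{r,s,u}} W4={{s},{t},{q,s},{r,s},{s,t},{s,u},{t,u},{q,r,s},{r,s,u}} W5={{p},{r},{s},{p,q},{p,r},{q,r},{q,s},{r,s},{r,u},{s,t},{s,u},{p,q,r},{q,r,s},{r,s,u}}
  W12={{t},{u},{q,r},{q,u},{r,u},{s,t},{s,u},{t,u},{p,q,r},{q,r,s},{r,s,u}} W13={{u},{q,u},{r,u},{s,u},{t,u},{r,s,u}} W14={{t},{r,s},{s,t},{s,u},{t,u},{q,r,s},{r,s,u}} W15={{r},{p,r},{q,r},{r,s},{r,u},{s,t},{s,u},{p,q,r},{q,r,s},{r,s,u}} W23={{u},{q,u},{r,u},{s,u},{t,u},{r,s,u}} W24={{t},{q,s},{s,t},{s,u},{t,u},{q,r,s},{r,s,u}} W25={{p,q},{q,r},{q,s},{r,u},{s,t},{s,u},{p,q,r},{q,r,s},{r,s,u}} W34={{s,u},{t,u},{r,s,u}} W35={{r,u},{s,u},{r,s,u}} W45={{s},{q,s},{r,s},{s,t},{s,u},{q,r,s},{r,s,u}}
  W123={{u},{q,u},{r,u},{s,u},{t,u},{r,s,u}} W124={{t},{s,t},{s,u},{t,u},{q,r,s},{r,s,u}} W125={{q,r},{r,u},{s,t},{s,u},{p,q,r},{q,r,s},{r,s,u}} W134={{s,u},{t,u},{r,s,u}} W135={{r,u},{s,u},{r,s,u}} W145={{r,s},{s,t},{s,u},{q,r,s},{r,s,u}} W234={{s,u},{t,u},{r,s,u}} W235={{r,u},{s,u},{r,s,u}} W245={{q,s},{s,t},{s,u},{q,r,s},{r,s,u}} W345={{s,u},{r,s,u}}
  W1234={{s,u},{t,u},{r,s,u}} W1235={{r,u},{s,u},{r,s,u}} W1245={{s,t},{s,u},{q,r,s},{r,s,u}} W1345={{s,u},{r,s,u}} W2345={{s,u},{r,s,u}}
  W12345={{s,u},{r,s,u}}
components per intersection:
  W1: {{r},{t},{u},{p,r},{q,r},{q,u},{r,s},{r,u},{s,t},{s,u},{t,u},{p,q,r},{q,r,s},{r,s,u}}
  W2: {{q},{t},{u},{p,q},{q,r},{q,s},{q,u},{r,u},{s,t},{s,u},{t,u},{p,q,r},{q,r,s},{r,s,u}}
  W3: {{u},{q,u},{r,u},{s,u},{t,u},{r,s,u}}
  W4: {{s},{t},{q,s},{r,s},{s,t},{s,u},{t,u},{q,r,s},{r,s,u}}
  W5: {{p},{r},{s},{p,q},{p,r},{q,r},{q,s},{r,s},{r,u},{s,t},{s,u},{p,q,r},{q,r,s},{r,s,u}}
  W12: {{t},{u},{q,u},{r,u},{s,t},{s,u},{t,u},{r,s,u}} {{q,r},{p,q,r},{q,r,s}}
  W13: {{u},{q,u},{r,u},{s,u},{t,u},{r,s,u}}
  W14: {{t},{s,t},{t,u}} {{r,s},{s,u},{q,r,s},{r,s,u}}
  W15: {{r},{p,r},{q,r},{r,s},{r,u},{s,u},{p,q,r},{q,r,s},{r,s,u}} {{s,t}}
  W23: {{u},{q,u},{r,u},{s,u},{t,u},{r,s,u}}
  W24: {{t},{s,t},{t,u}} {{q,s},{q,r,s}} {{s,u},{r,s,u}}
  W25: {{p,q},{q,r},{q,s},{p,q,r},{q,r,s}} {{r,u},{s,u},{r,s,u}} {{s,t}}
  W34: {{s,u},{r,s,u}} {{t,u}}
  W35: {{r,u},{s,u},{r,s,u}}
  W45: {{s},{q,s},{r,s},{s,t},{s,u},{q,r,s},{r,s,u}}
  W123: {{u},{q,u},{r,u},{s,u},{t,u},{r,s,u}}
  W124: {{t},{s,t},{t,u}} {{s,u},{r,s,u}} {{q,r,s}}
  W125: {{q,r},{p,q,r},{q,r,s}} {{r,u},{s,u},{r,s,u}} {{s,t}}
  W134: {{s,u},{r,s,u}} {{t,u}}
  W135: {{r,u},{s,u},{r,s,u}}
  W145: {{r,s},{s,u},{q,r,s},{r,s,u}} {{s,t}}
  W234: {{s,u},{r,s,u}} {{t,u}}
  W235: {{r,u},{s,u},{r,s,u}}
  W245: {{q,s},{q,r,s}} {{s,t}} {{s,u},{r,s,u}}
  W345: {{s,u},{r,s,u}}
  W1234: {{s,u},{r,s,u}} {{t,u}}
  W1235: {{r,u},{s,u},{r,s,u}}
  W1245: {{s,t}} {{s,u},{r,s,u}} {{q,r,s}}
  W1345: {{s,u},{r,s,u}}
  W2345: {{s,u},{r,s,u}}
  W12345: {{s,u},{r,s,u}}
C dims 5,18,19,8; δ0: rk 4, SNF 1^4; δ1: rk 12, SNF 1^12; δ2: rk 7, SNF 1^7
Ȟ^0 = (5 − 4) − 0 = 1, so Ȟ^0 ≅ Z
Ȟ^1 = (18 − 12) − 4 = 2, so Ȟ^1 ≅ Z^2
Ȟ^2 = (19 − 7) − 12 = 0, so Ȟ^2 ≅ 0

Ȟ^0 = Z; Ȟ^1 = Z^2; Ȟ^2 = 0


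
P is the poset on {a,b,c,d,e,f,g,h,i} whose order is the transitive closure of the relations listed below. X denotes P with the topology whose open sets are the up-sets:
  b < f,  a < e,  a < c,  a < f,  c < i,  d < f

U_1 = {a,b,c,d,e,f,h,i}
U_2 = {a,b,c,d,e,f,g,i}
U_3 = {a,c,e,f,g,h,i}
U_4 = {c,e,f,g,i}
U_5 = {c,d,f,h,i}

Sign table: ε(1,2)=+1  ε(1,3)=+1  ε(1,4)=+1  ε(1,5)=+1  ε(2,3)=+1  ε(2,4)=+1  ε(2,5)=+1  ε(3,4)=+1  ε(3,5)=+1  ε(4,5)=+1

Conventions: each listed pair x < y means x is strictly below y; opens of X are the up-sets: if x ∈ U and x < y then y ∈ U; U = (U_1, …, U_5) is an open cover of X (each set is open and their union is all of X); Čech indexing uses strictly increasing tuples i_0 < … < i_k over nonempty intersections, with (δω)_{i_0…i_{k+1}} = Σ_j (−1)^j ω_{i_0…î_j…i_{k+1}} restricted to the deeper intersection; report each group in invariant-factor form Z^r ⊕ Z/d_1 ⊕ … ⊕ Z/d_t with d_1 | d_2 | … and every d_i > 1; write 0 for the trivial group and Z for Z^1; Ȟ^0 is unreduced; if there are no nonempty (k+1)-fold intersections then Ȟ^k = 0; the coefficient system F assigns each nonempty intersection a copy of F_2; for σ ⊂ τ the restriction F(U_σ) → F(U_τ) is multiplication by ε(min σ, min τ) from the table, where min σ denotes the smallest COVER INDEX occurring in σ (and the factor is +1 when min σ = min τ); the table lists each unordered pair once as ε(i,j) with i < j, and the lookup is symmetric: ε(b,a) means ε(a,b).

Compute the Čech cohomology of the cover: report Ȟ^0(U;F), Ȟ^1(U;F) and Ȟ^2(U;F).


Ȟ^0 = Z/2,  Ȟ^1 = 0,  Ȟ^2 = 0

nonempty intersections:
  U12={a,b,c,d,e,f,i} U13={a,c,e,f,h,i} U14={c,e,f,i} U15={c,d,f,h,i} U23={a,c,e,f,g,i} U24={c,e,f,g,i} U25={c,d,f,i} U34={c,e,f,g,i} U35={c,f,h,i} U45={c,f,i}
  U123={a,c,e,f,i} U124={c,e,f,i} U125={c,d,f,i} U134={c,e,f,i} U135={c,f,h,i} U145={c,f,i} U234={c,e,f,g,i} U235={c,f,i} U245={c,f,i} U345={c,f,i}
  U1234={c,e,f,i} U1235={c,f,i} U1245={c,f,i} U1345={c,f,i} U2345={c,f,i}
  U12345={c,f,i}
C dims 5,10,10,5; δ0: rk_F2 4; δ1: rk_F2 6; δ2: rk_F2 4
Ȟ^0: (5−4)−0=1 ⇒ Z/2
Ȟ^1: (10−6)−4=0 ⇒ 0
Ȟ^2: (10−4)−6=0 ⇒ 0


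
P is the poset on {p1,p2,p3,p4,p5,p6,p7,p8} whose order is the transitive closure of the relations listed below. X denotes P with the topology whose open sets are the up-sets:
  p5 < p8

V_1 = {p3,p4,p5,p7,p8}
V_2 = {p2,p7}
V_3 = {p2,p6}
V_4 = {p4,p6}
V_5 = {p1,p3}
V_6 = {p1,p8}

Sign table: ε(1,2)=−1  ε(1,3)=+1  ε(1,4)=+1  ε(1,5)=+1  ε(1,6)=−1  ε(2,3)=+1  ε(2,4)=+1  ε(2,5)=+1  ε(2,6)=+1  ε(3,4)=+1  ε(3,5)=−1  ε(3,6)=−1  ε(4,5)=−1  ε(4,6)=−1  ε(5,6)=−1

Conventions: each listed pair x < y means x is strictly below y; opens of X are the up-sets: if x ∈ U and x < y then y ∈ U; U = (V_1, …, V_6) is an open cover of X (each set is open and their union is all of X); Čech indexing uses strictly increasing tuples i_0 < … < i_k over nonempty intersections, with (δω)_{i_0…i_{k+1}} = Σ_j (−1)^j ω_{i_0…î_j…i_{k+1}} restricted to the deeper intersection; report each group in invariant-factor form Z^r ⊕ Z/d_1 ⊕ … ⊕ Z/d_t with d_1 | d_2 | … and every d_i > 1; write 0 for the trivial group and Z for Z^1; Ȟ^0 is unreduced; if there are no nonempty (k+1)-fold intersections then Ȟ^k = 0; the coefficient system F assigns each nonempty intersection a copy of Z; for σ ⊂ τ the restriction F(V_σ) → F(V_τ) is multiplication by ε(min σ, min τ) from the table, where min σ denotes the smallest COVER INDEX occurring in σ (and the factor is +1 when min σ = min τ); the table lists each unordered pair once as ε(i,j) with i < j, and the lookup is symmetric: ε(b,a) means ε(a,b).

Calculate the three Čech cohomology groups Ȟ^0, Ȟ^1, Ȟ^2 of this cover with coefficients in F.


nerve of the cover:
  V12={p7} V14={p4} V15={p3} V16={p8} V23={p2} V34={p6} V56={p1}
C dims 6,7; δ0: rk 6, SNF 1^5·2
Ȟ^0 = (6 − 6) − 0 = 0, so Ȟ^0 ≅ 0
Ȟ^1 = (7 − 0) − 6 = 1 plus torsion [2], so Ȟ^1 ≅ Z ⊕ Z/2
Ȟ^2 = (0 − 0) − 0 = 0, so Ȟ^2 ≅ 0

Ȟ^0 = 0, Ȟ^1 = Z ⊕ Z/2, Ȟ^2 = 0


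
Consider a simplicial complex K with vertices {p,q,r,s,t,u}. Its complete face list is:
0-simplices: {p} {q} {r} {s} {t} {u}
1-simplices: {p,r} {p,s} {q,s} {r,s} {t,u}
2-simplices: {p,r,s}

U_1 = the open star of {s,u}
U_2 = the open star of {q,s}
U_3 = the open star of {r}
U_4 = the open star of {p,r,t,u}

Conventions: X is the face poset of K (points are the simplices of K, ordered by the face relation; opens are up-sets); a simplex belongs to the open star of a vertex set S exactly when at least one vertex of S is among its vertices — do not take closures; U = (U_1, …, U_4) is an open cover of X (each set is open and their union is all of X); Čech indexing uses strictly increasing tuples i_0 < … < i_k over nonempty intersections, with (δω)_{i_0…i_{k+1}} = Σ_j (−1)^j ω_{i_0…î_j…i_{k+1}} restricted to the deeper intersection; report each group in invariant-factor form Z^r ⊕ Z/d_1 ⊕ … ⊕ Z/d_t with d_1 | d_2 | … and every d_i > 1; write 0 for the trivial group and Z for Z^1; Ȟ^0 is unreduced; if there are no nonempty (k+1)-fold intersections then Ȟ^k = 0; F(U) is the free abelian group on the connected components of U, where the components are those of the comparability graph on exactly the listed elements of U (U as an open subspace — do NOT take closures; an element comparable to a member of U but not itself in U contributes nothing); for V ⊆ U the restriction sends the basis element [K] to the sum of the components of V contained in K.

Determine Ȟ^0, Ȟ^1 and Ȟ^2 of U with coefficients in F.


cover nerve:
  U1={{s},{u},{p,s},{q,s},{r,s},{t,u},{p,r,s}} U2={{q},{s},{p,s},{q,s},{r,s},{p,r,s}} U3={{r},{p,r},{r,s},{p,r,s}} U4={{p},{r},{t},{u},{p,r},{p,s},{r,s},{t,u},{p,r,s}}
  U12={{s},{p,s},{q,s},{r,s},{p,r,s}} U13={{r,s},{p,r,s}} U14={{u},{p,s},{r,s},{t,u},{p,r,s}} U23={{r,s},{p,r,s}} U24={{p,s},{r,s},{p,r,s}} U34={{r},{p,r},{r,s},{p,r,s}}
  U123={{r,s},{p,r,s}} U124={{p,s},{r,s},{p,r,s}} U134={{r,s},{p,r,s}} U234={{r,s},{p,r,s}}
  U1234={{r,s},{p,r,s}}
components per intersection:
  U1: {{s},{p,s},{q,s},{r,s},{p,r,s}} {{u},{t,u}}
  U2: {{q},{s},{p,s},{q,s},{r,s},{p,r,s}}
  U3: {{r},{p,r},{r,s},{p,r,s}}
  U4: {{p},{r},{p,r},{p,s},{r,s},{p,r,s}} {{t},{u},{t,u}}
  U12: {{s},{p,s},{q,s},{r,s},{p,r,s}}
  U13: {{r,s},{p,r,s}}
  U14: {{u},{t,u}} {{p,s},{r,s},{p,r,s}}
  U23: {{r,s},{p,r,s}}
  U24: {{p,s},{r,s},{p,r,s}}
  U34: {{r},{p,r},{r,s},{p,r,s}}
  U123: {{r,s},{p,r,s}}
  U124: {{p,s},{r,s},{p,r,s}}
  U134: {{r,s},{p,r,s}}
  U234: {{r,s},{p,r,s}}
  U1234: {{r,s},{p,r,s}}
C dims 6,7,4,1; δ0: rk 4, SNF 1^4; δ1: rk 3, SNF 1^3; δ2: rk 1, SNF 1^1
Ȟ^0: (6−4)−0=2 ⇒ Z^2
Ȟ^1: (7−3)−4=0 ⇒ 0
Ȟ^2: (4−1)−3=0 ⇒ 0

Ȟ^0(U;F) ≅ Z^2; Ȟ^1(U;F) ≅ 0; Ȟ^2(U;F) ≅ 0


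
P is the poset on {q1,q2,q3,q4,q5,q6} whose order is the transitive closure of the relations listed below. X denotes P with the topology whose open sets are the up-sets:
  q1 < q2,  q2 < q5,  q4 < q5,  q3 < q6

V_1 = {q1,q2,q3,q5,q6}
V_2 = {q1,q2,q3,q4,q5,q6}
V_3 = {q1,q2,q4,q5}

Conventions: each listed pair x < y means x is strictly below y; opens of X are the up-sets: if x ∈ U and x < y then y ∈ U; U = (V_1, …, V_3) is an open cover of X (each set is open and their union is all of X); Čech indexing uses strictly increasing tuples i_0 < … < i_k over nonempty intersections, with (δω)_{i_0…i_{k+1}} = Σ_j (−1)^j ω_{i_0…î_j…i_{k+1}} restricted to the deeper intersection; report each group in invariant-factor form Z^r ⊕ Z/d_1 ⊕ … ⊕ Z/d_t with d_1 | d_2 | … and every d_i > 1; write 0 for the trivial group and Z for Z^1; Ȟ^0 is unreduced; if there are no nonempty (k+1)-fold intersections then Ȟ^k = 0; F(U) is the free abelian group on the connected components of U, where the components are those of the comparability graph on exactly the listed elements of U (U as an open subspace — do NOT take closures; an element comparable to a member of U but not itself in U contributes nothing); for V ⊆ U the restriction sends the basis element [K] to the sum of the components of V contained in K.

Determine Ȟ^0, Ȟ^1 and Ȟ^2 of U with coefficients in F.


Ȟ^0 ≅ Z^2, Ȟ^1 ≅ 0 and Ȟ^2 ≅ 0

nerve of the cover:
  V12={q1,q2,q3,q5,q6} V13={q1,q2,q5} V23={q1,q2,q4,q5}
  V123={q1,q2,q5}
components per intersection:
  V1: {q1,q2,q5} {q3,q6}
  V2: {q1,q2,q4,q5} {q3,q6}
  V3: {q1,q2,q4,q5}
  V12: {q1,q2,q5} {q3,q6}
  V13: {q1,q2,q5}
  V23: {q1,q2,q4,q5}
  V123: {q1,q2,q5}
C dims 5,4,1; δ0: rk 3, SNF 1^3; δ1: rk 1, SNF 1^1
Ȟ^0 = (5 − 3) − 0 = 2, so Ȟ^0 ≅ Z^2
Ȟ^1 = (4 − 1) − 3 = 0, so Ȟ^1 ≅ 0
Ȟ^2 = (1 − 0) − 1 = 0, so Ȟ^2 ≅ 0


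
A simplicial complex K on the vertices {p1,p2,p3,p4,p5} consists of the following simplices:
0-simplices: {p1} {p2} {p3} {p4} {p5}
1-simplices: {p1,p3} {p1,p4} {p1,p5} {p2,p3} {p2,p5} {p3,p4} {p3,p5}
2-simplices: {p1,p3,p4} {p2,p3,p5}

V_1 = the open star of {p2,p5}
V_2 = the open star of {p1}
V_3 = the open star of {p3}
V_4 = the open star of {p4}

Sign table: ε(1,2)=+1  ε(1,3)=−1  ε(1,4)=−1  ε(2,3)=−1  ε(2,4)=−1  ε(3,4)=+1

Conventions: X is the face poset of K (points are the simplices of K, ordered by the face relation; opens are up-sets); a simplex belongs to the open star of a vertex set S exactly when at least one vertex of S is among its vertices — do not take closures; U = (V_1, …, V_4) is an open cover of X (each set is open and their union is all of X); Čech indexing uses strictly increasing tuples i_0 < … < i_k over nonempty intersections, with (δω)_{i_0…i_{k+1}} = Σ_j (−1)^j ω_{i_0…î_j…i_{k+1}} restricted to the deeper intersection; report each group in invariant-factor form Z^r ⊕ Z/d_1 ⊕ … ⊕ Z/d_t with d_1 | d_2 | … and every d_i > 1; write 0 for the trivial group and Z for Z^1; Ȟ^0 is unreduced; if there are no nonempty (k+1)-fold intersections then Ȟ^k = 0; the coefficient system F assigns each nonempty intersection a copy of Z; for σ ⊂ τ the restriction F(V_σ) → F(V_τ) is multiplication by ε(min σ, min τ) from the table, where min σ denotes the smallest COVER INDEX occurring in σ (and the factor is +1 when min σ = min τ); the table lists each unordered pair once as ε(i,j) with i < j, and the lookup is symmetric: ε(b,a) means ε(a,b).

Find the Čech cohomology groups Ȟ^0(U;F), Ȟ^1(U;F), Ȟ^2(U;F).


Ȟ^0(U;F) ≅ Z; Ȟ^1(U;F) ≅ Z; Ȟ^2(U;F) ≅ 0

nerve simplices:
  V1={{p2},{p5},{p1,p5},{p2,p3},{p2,p5},{p3,p5},{p2,p3,p5}} V2={{p1},{p1,p3},{p1,p4},{p1,p5},{p1,p3,p4}} V3={{p3},{p1,p3},{p2,p3},{p3,p4},{p3,p5},{p1,p3,p4},{p2,p3,p5}} V4={{p4},{p1,p4},{p3,p4},{p1,p3,p4}}
  V12={{p1,p5}} V13={{p2,p3},{p3,p5},{p2,p3,p5}} V23={{p1,p3},{p1,p3,p4}} V24={{p1,p4},{p1,p3,p4}} V34={{p3,p4},{p1,p3,p4}}
  V234={{p1,p3,p4}}
C dims 4,5,1; δ0: rk 3, SNF 1^3; δ1: rk 1, SNF 1^1
degree 0: 4−3−0 = 1 → Ȟ^0 ≅ Z
degree 1: 5−1−3 = 1 → Ȟ^1 ≅ Z
degree 2: 1−0−1 = 0 → Ȟ^2 ≅ 0


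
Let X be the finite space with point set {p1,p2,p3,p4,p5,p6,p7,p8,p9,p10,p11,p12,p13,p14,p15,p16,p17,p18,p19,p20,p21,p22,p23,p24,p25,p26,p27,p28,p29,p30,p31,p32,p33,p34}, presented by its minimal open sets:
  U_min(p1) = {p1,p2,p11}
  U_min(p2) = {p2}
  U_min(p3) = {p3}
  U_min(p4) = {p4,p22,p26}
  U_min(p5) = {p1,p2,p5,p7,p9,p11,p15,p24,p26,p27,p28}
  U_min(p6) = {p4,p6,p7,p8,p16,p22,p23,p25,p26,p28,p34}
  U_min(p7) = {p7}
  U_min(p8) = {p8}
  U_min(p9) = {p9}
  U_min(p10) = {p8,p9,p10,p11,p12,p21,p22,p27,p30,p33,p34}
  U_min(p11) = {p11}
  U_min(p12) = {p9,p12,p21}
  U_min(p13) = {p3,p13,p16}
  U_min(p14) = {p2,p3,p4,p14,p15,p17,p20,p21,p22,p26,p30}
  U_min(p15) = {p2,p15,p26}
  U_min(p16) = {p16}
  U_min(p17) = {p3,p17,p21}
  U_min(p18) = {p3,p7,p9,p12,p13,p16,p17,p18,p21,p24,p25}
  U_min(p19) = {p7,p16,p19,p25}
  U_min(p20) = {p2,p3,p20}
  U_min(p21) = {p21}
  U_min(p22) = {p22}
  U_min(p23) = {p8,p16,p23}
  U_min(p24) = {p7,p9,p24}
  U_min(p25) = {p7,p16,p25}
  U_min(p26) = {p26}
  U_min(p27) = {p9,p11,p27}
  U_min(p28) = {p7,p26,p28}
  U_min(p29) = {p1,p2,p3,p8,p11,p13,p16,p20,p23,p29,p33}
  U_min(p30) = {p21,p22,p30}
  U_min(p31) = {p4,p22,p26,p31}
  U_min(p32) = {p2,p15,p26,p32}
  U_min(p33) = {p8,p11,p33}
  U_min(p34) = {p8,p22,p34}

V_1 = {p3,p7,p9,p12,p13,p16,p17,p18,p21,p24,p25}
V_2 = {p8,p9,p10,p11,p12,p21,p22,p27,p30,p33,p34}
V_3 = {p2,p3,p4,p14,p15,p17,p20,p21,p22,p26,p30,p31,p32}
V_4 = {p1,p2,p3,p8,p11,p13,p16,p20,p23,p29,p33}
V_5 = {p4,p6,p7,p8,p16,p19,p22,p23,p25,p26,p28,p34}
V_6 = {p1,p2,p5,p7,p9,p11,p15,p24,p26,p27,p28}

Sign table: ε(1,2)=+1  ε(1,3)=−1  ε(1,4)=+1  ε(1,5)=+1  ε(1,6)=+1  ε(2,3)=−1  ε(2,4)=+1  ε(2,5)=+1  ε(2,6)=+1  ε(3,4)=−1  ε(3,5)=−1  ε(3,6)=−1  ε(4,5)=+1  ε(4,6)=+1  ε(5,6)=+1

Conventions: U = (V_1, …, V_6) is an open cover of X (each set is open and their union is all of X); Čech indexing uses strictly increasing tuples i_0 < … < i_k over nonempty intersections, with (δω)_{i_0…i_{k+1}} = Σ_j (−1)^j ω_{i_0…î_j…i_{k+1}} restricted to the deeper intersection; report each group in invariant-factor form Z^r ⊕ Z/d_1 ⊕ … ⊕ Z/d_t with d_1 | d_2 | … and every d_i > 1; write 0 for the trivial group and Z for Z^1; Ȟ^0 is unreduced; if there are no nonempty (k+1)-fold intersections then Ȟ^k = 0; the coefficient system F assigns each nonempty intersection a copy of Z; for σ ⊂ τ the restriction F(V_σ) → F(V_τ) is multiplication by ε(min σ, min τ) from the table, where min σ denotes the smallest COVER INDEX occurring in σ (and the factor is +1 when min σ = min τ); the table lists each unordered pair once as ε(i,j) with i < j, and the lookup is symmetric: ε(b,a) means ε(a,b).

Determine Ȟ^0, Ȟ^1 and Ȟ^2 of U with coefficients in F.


cover nerve:
  V12={p9,p12,p21} V13={p3,p17,p21} V14={p3,p13,p16} V15={p7,p16,p25} V16={p7,p9,p24} V23={p21,p22,p30} V24={p8,p11,p33} V25={p8,p22,p34} V26={p9,p11,p27} V34={p2,p3,p20} V35={p4,p22,p26} V36={p2,p15,p26} V45={p8,p16,p23} V46={p1,p2,p11} V56={p7,p26,p28}
  V123={p21} V126={p9} V134={p3} V145={p16} V156={p7} V235={p22} V245={p8} V246={p11} V346={p2} V356={p26}
C dims 6,15,10; δ0: rk 5, SNF 1^5; δ1: rk 10, SNF 1^9·2
Ȟ^0: (6−5)−0=1 ⇒ Z
Ȟ^1: (15−10)−5=0 ⇒ 0
Ȟ^2: (10−0)−10=0 plus torsion [2] ⇒ Z/2

Ȟ^0 = Z, Ȟ^1 = 0 and Ȟ^2 = Z/2


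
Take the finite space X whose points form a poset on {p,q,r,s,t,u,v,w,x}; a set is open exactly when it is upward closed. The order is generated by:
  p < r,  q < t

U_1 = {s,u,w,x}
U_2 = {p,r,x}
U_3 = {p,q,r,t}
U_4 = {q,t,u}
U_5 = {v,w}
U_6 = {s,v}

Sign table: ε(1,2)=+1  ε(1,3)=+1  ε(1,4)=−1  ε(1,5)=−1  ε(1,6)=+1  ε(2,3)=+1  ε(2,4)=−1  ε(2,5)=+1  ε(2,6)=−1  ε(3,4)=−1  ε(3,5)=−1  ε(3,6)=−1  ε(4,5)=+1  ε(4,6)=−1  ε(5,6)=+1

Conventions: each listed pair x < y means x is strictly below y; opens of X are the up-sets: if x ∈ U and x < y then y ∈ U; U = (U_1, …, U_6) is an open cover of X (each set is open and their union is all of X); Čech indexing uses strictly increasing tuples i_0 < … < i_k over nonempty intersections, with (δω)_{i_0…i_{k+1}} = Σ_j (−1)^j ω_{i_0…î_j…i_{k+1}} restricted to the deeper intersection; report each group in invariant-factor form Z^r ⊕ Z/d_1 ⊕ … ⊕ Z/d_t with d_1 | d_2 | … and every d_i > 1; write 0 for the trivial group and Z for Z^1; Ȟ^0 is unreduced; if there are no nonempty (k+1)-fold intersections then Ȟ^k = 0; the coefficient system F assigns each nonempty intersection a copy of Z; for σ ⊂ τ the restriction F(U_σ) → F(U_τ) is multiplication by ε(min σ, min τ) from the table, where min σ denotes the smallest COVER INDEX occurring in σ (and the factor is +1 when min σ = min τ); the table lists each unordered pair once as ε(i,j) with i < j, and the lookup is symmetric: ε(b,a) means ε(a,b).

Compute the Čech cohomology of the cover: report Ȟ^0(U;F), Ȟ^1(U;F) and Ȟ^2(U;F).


Ȟ^0(U;F) ≅ 0, Ȟ^1(U;F) ≅ Z ⊕ Z/2, Ȟ^2(U;F) ≅ 0

nerve of the cover:
  U12={x} U14={u} U15={w} U16={s} U23={p,r} U34={q,t} U56={v}
C dims 6,7; δ0: rk 6, SNF 1^5·2
Ȟ^0 = (6 − 6) − 0 = 0, so Ȟ^0 ≅ 0
Ȟ^1 = (7 − 0) − 6 = 1 plus torsion [2], so Ȟ^1 ≅ Z ⊕ Z/2
Ȟ^2 = (0 − 0) − 0 = 0, so Ȟ^2 ≅ 0


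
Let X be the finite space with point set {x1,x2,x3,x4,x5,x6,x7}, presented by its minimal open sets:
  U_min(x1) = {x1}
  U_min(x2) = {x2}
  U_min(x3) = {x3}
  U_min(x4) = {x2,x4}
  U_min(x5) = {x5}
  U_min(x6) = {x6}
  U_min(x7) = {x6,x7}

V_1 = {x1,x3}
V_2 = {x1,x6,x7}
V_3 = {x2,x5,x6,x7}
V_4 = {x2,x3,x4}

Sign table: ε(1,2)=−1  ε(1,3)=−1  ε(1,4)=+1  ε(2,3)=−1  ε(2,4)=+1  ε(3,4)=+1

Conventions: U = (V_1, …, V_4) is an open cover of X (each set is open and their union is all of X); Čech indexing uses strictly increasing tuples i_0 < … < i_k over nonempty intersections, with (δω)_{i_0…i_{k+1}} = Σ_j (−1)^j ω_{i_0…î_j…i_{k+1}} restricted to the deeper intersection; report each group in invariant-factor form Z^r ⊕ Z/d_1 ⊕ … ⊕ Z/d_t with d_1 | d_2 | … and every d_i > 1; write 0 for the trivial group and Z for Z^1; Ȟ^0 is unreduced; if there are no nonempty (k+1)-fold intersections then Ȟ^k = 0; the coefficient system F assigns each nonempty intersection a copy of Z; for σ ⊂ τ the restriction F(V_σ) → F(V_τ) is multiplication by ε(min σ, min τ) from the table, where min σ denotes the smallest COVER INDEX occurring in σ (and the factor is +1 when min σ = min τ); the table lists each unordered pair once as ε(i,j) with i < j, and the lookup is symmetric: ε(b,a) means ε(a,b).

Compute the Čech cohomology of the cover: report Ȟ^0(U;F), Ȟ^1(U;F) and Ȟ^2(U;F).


nerve of the cover:
  V12={x1} V14={x3} V23={x6,x7} V34={x2}
C dims 4,4; δ0: rk 3, SNF 1^3
Ȟ^0 = (4 − 3) − 0 = 1, so Ȟ^0 ≅ Z
Ȟ^1 = (4 − 0) − 3 = 1, so Ȟ^1 ≅ Z
Ȟ^2 = (0 − 0) − 0 = 0, so Ȟ^2 ≅ 0

Ȟ^0 = Z,  Ȟ^1 = Z,  Ȟ^2 = 0


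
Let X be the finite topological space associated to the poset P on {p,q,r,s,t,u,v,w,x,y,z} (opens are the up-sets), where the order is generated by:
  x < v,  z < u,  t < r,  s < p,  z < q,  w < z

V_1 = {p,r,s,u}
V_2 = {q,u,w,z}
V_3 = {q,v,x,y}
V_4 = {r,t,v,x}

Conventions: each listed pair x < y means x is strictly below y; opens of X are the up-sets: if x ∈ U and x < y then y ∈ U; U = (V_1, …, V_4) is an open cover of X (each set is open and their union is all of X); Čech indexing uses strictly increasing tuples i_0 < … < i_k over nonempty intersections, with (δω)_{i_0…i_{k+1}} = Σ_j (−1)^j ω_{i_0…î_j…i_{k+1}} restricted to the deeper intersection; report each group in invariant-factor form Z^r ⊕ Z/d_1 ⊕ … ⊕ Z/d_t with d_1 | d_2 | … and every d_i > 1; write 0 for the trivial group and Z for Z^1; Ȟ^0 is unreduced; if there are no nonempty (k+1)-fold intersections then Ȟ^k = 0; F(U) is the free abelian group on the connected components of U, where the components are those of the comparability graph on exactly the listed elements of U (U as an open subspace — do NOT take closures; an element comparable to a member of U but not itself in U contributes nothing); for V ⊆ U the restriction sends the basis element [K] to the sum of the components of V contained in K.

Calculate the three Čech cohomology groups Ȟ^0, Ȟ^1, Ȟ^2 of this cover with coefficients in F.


Ȟ^0 = Z^5; Ȟ^1 = 0; Ȟ^2 = 0

nerve simplices:
  V12={u} V14={r} V23={q} V34={v,x}
components per intersection:
  V1: {p,s} {r} {u}
  V2: {q,u,w,z}
  V3: {q} {v,x} {y}
  V4: {r,t} {v,x}
  V12: {u}
  V14: {r}
  V23: {q}
  V34: {v,x}
C dims 9,4; δ0: rk 4, SNF 1^4
degree 0: 9−4−0 = 5 → Ȟ^0 ≅ Z^5
degree 1: 4−0−4 = 0 → Ȟ^1 ≅ 0
degree 2: 0−0−0 = 0 → Ȟ^2 ≅ 0


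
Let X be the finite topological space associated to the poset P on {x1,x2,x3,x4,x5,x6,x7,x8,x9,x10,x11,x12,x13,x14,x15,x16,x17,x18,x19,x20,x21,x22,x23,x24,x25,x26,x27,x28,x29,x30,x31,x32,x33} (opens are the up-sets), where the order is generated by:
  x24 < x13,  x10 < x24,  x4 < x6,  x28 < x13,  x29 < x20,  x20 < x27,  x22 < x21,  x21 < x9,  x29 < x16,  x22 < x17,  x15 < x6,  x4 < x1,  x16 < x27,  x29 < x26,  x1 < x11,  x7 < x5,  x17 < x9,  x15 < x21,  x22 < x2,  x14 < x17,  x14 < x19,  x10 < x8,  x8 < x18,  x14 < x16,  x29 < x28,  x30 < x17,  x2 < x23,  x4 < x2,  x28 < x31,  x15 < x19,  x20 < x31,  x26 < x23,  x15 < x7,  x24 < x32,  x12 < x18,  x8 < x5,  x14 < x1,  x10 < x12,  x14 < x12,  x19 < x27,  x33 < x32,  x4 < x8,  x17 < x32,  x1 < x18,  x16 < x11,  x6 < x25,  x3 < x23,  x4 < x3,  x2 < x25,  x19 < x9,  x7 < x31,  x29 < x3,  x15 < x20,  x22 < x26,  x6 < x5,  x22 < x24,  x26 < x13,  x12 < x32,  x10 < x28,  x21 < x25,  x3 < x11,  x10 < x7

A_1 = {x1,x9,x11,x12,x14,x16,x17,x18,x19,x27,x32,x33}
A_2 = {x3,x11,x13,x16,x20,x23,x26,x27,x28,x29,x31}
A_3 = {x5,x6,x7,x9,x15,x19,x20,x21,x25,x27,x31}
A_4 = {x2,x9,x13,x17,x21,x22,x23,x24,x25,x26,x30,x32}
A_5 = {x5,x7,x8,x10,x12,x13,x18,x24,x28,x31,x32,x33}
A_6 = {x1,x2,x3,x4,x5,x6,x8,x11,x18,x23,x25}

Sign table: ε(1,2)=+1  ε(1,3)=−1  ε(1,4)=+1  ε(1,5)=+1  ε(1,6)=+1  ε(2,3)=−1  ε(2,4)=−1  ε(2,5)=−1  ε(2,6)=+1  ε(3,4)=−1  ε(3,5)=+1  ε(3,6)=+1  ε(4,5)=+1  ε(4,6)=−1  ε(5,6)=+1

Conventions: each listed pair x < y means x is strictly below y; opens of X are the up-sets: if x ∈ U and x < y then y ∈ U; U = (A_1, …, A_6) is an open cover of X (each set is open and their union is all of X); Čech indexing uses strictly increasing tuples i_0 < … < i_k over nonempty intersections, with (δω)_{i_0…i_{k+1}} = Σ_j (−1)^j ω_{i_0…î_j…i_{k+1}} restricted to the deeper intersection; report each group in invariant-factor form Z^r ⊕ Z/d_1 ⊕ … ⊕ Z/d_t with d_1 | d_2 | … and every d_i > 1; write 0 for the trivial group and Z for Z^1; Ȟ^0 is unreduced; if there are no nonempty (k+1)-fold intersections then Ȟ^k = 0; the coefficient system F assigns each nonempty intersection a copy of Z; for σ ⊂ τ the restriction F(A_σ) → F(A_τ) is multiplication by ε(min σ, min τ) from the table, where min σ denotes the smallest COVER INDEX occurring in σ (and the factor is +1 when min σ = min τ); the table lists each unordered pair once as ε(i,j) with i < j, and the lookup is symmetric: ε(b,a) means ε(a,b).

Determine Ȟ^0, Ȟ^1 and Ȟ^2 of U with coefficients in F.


nerve simplices:
  A12={x11,x16,x27} A13={x9,x19,x27} A14={x9,x17,x32} A15={x12,x18,x32,x33} A16={x1,x11,x18} A23={x20,x27,x31} A24={x13,x23,x26} A25={x13,x28,x31} A26={x3,x11,x23} A34={x9,x21,x25} A35={x5,x7,x31} A36={x5,x6,x25} A45={x13,x24,x32} A46={x2,x23,x25} A56={x5,x8,x18}
  A123={x27} A126={x11} A134={x9} A145={x32} A156={x18} A235={x31} A245={x13} A246={x23} A346={x25} A356={x5}
C dims 6,15,10; δ0: rk 6, SNF 1^5·2; δ1: rk 9, SNF 1^9
degree 0: 6−6−0 = 0 → Ȟ^0 ≅ 0
degree 1: 15−9−6 = 0 plus torsion [2] → Ȟ^1 ≅ Z/2
degree 2: 10−0−9 = 1 → Ȟ^2 ≅ Z

Ȟ^0 ≅ 0, Ȟ^1 ≅ Z/2, Ȟ^2 ≅ Z


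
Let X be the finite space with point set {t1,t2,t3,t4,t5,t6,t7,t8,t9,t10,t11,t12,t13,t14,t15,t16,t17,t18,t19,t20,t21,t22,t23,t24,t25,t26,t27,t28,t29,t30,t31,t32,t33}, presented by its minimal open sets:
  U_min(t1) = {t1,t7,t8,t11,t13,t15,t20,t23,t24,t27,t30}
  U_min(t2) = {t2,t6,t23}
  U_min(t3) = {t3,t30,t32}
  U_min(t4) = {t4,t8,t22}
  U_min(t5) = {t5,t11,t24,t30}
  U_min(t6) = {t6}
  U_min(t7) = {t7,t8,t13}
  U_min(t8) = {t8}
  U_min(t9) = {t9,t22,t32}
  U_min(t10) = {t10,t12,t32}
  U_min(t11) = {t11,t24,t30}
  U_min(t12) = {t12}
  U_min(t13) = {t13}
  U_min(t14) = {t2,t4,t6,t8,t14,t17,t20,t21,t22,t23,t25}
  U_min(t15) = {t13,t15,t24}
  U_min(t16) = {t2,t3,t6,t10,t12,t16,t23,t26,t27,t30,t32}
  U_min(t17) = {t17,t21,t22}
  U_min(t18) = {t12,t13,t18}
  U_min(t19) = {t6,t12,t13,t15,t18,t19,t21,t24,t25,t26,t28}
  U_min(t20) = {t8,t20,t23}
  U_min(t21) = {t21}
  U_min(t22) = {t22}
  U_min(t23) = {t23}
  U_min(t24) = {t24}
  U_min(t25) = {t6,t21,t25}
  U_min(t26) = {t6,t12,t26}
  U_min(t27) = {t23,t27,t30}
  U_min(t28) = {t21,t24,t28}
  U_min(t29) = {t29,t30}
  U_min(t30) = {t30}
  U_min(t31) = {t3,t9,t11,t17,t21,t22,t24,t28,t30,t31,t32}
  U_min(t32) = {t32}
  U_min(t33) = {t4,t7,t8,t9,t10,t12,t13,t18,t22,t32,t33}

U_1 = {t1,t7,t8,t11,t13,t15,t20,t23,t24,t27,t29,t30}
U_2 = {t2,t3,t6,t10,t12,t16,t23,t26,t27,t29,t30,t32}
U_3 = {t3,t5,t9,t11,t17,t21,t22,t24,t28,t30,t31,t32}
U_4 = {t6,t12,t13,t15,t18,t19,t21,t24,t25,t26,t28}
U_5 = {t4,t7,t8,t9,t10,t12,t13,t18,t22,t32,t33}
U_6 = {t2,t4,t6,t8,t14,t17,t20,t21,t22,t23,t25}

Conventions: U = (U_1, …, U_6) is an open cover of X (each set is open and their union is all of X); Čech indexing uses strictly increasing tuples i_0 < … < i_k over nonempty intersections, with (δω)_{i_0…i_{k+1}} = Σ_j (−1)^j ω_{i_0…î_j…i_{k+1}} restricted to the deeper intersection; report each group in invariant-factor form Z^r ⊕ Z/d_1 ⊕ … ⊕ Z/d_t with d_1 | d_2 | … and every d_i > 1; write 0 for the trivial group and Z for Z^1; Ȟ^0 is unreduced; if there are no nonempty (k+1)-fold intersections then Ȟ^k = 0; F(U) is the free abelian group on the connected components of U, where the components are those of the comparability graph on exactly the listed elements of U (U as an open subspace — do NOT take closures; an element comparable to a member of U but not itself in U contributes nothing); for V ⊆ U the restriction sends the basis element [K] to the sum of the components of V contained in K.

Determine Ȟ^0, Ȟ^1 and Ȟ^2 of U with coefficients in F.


nonempty overlaps:
  U12={t23,t27,t29,t30} U13={t11,t24,t30} U14={t13,t15,t24} U15={t7,t8,t13} U16={t8,t20,t23} U23={t3,t30,t32} U24={t6,t12,t26} U25={t10,t12,t32} U26={t2,t6,t23} U34={t21,t24,t28} U35={t9,t22,t32} U36={t17,t21,t22} U45={t12,t13,t18} U46={t6,t21,t25} U56={t4,t8,t22}
  U123={t30} U126={t23} U134={t24} U145={t13} U156={t8} U235={t32} U245={t12} U246={t6} U346={t21} U356={t22}
components per intersection:
  U1: {t1,t7,t8,t11,t13,t15,t20,t23,t24,t27,t29,t30}
  U2: {t2,t3,t6,t10,t12,t16,t23,t26,t27,t29,t30,t32}
  U3: {t3,t5,t9,t11,t17,t21,t22,t24,t28,t30,t31,t32}
  U4: {t6,t12,t13,t15,t18,t19,t21,t24,t25,t26,t28}
  U5: {t4,t7,t8,t9,t10,t12,t13,t18,t22,t32,t33}
  U6: {t2,t4,t6,t8,t14,t17,t20,t21,t22,t23,t25}
  U12: {t23,t27,t29,t30}
  U13: {t11,t24,t30}
  U14: {t13,t15,t24}
  U15: {t7,t8,t13}
  U16: {t8,t20,t23}
  U23: {t3,t30,t32}
  U24: {t6,t12,t26}
  U25: {t10,t12,t32}
  U26: {t2,t6,t23}
  U34: {t21,t24,t28}
  U35: {t9,t22,t32}
  U36: {t17,t21,t22}
  U45: {t12,t13,t18}
  U46: {t6,t21,t25}
  U56: {t4,t8,t22}
  U123: {t30}
  U126: {t23}
  U134: {t24}
  U145: {t13}
  U156: {t8}
  U235: {t32}
  U245: {t12}
  U246: {t6}
  U346: {t21}
  U356: {t22}
C dims 6,15,10; δ0: rk 5, SNF 1^5; δ1: rk 10, SNF 1^9·2
degree 0: 6−5−0 = 1 → Ȟ^0 ≅ Z
degree 1: 15−10−5 = 0 → Ȟ^1 ≅ 0
degree 2: 10−0−10 = 0 plus torsion [2] → Ȟ^2 ≅ Z/2

Ȟ^0 ≅ Z, Ȟ^1 ≅ 0 and Ȟ^2 ≅ Z/2


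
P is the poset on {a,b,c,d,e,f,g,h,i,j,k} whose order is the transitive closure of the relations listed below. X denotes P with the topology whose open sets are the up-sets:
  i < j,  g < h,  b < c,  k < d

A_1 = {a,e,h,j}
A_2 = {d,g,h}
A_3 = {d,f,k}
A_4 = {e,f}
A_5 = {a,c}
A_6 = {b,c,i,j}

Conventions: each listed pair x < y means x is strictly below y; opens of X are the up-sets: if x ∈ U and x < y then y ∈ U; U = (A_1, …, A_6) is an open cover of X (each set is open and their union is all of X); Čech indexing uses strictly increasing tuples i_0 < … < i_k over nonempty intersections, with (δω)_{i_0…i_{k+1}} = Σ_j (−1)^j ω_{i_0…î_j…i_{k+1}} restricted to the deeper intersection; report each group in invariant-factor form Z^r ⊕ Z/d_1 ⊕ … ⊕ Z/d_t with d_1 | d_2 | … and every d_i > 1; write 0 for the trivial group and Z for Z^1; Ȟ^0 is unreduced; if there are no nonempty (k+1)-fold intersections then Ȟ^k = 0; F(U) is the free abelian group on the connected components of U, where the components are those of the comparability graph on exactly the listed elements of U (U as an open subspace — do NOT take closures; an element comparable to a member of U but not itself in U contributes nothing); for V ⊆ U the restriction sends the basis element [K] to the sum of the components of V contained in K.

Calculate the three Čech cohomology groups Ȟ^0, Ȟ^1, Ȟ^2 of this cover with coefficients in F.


cover nerve:
  A12={h} A14={e} A15={a} A16={j} A23={d} A34={f} A56={c}
components per intersection:
  A1: {a} {e} {h} {j}
  A2: {d} {g,h}
  A3: {d,k} {f}
  A4: {e} {f}
  A5: {a} {c}
  A6: {b,c} {i,j}
  A12: {h}
  A14: {e}
  A15: {a}
  A16: {j}
  A23: {d}
  A34: {f}
  A56: {c}
C dims 14,7; δ0: rk 7, SNF 1^7
Ȟ^0: (14−7)−0=7 ⇒ Z^7
Ȟ^1: (7−0)−7=0 ⇒ 0
Ȟ^2: (0−0)−0=0 ⇒ 0

Ȟ^0 = Z^7, Ȟ^1 = 0, Ȟ^2 = 0


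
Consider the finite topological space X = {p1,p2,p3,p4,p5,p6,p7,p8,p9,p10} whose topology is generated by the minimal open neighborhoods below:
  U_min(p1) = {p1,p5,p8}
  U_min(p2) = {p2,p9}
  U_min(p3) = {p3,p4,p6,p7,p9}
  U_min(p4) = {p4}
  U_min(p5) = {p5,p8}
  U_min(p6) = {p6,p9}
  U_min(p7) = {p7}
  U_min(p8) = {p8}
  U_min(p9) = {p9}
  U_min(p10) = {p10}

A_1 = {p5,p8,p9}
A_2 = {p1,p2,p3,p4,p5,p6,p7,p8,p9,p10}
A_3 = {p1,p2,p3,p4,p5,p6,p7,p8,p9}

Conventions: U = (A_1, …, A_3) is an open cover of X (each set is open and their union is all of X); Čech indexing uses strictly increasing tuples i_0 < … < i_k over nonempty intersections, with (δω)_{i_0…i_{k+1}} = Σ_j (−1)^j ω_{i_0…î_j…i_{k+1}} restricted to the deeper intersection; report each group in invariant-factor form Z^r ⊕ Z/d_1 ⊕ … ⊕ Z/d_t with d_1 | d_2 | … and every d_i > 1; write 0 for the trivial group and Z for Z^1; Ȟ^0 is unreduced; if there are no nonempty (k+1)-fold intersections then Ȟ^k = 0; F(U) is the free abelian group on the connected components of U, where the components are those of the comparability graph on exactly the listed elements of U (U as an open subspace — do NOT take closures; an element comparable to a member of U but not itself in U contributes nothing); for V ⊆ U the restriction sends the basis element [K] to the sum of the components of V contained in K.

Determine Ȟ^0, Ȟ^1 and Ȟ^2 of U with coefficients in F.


nonempty overlaps:
  A12={p5,p8,p9} A13={p5,p8,p9} A23={p1,p2,p3,p4,p5,p6,p7,p8,p9}
  A123={p5,p8,p9}
components per intersection:
  A1: {p5,p8} {p9}
  A2: {p1,p5,p8} {p2,p3,p4,p6,p7,p9} {p10}
  A3: {p1,p5,p8} {p2,p3,p4,p6,p7,p9}
  A12: {p5,p8} {p9}
  A13: {p5,p8} {p9}
  A23: {p1,p5,p8} {p2,p3,p4,p6,p7,p9}
  A123: {p5,p8} {p9}
C dims 7,6,2; δ0: rk 4, SNF 1^4; δ1: rk 2, SNF 1^2
degree 0: 7−4−0 = 3 → Ȟ^0 ≅ Z^3
degree 1: 6−2−4 = 0 → Ȟ^1 ≅ 0
degree 2: 2−0−2 = 0 → Ȟ^2 ≅ 0

Ȟ^0 = Z^3, Ȟ^1 = 0, Ȟ^2 = 0


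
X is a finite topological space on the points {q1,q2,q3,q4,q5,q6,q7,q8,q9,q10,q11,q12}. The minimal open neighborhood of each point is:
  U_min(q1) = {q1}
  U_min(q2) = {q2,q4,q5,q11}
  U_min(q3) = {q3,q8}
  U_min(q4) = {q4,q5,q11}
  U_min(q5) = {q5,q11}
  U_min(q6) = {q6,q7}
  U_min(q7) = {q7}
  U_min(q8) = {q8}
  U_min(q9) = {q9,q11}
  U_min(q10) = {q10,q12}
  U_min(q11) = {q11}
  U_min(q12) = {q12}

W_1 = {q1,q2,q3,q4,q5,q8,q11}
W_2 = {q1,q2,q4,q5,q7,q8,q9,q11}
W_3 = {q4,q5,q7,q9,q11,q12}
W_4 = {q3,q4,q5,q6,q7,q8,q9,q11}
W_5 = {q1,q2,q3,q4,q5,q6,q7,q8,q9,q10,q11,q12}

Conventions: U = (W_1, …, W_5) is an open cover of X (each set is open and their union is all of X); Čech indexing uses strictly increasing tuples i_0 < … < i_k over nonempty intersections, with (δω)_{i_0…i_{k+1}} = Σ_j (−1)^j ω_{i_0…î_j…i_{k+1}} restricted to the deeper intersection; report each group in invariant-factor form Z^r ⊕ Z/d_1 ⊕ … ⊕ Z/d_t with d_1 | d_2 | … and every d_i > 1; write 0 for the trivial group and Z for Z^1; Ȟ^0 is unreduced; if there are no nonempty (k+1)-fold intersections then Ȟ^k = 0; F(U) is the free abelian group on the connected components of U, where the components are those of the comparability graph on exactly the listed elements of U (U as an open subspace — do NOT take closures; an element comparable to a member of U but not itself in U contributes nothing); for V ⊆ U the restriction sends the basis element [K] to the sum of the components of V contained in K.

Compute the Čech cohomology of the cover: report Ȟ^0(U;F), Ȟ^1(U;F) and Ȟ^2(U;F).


nerve of the cover:
  W12={q1,q2,q4,q5,q8,q11} W13={q4,q5,q11} W14={q3,q4,q5,q8,q11} W15={q1,q2,q3,q4,q5,q8,q11} W23={q4,q5,q7,q9,q11} W24={q4,q5,q7,q8,q9,q11} W25={q1,q2,q4,q5,q7,q8,q9,q11} W34={q4,q5,q7,q9,q11} W35={q4,q5,q7,q9,q11,q12} W45={q3,q4,q5,q6,q7,q8,q9,q11}
  W123={q4,q5,q11} W124={q4,q5,q8,q11} W125={q1,q2,q4,q5,q8,q11} W134={q4,q5,q11} W135={q4,q5,q11} W145={q3,q4,q5,q8,q11} W234={q4,q5,q7,q9,q11} W235={q4,q5,q7,q9,q11} W245={q4,q5,q7,q8,q9,q11} W345={q4,q5,q7,q9,q11}
  W1234={q4,q5,q11} W1235={q4,q5,q11} W1245={q4,q5,q8,q11} W1345={q4,q5,q11} W2345={q4,q5,q7,q9,q11}
  W12345={q4,q5,q11}
components per intersection:
  W1: {q1} {q2,q4,q5,q11} {q3,q8}
  W2: {q1} {q2,q4,q5,q9,q11} {q7} {q8}
  W3: {q4,q5,q9,q11} {q7} {q12}
  W4: {q3,q8} {q4,q5,q9,q11} {q6,q7}
  W5: {q1} {q2,q4,q5,q9,q11} {q3,q8} {q6,q7} {q10,q12}
  W12: {q1} {q2,q4,q5,q11} {q8}
  W13: {q4,q5,q11}
  W14: {q3,q8} {q4,q5,q11}
  W15: {q1} {q2,q4,q5,q11} {q3,q8}
  W23: {q4,q5,q9,q11} {q7}
  W24: {q4,q5,q9,q11} {q7} {q8}
  W25: {q1} {q2,q4,q5,q9,q11} {q7} {q8}
  W34: {q4,q5,q9,q11} {q7}
  W35: {q4,q5,q9,q11} {q7} {q12}
  W45: {q3,q8} {q4,q5,q9,q11} {q6,q7}
  W123: {q4,q5,q11}
  W124: {q4,q5,q11} {q8}
  W125: {q1} {q2,q4,q5,q11} {q8}
  W134: {q4,q5,q11}
  W135: {q4,q5,q11}
  W145: {q3,q8} {q4,q5,q11}
  W234: {q4,q5,q9,q11} {q7}
  W235: {q4,q5,q9,q11} {q7}
  W245: {q4,q5,q9,q11} {q7} {q8}
  W345: {q4,q5,q9,q11} {q7}
  W1234: {q4,q5,q11}
  W1235: {q4,q5,q11}
  W1245: {q4,q5,q11} {q8}
  W1345: {q4,q5,q11}
  W2345: {q4,q5,q9,q11} {q7}
  W12345: {q4,q5,q11}
C dims 18,26,19,7; δ0: rk 13, SNF 1^13; δ1: rk 13, SNF 1^13; δ2: rk 6, SNF 1^6
Ȟ^0 = (18 − 13) − 0 = 5, so Ȟ^0 ≅ Z^5
Ȟ^1 = (26 − 13) − 13 = 0, so Ȟ^1 ≅ 0
Ȟ^2 = (19 − 6) − 13 = 0, so Ȟ^2 ≅ 0

Ȟ^0 = Z^5; Ȟ^1 = 0; Ȟ^2 = 0


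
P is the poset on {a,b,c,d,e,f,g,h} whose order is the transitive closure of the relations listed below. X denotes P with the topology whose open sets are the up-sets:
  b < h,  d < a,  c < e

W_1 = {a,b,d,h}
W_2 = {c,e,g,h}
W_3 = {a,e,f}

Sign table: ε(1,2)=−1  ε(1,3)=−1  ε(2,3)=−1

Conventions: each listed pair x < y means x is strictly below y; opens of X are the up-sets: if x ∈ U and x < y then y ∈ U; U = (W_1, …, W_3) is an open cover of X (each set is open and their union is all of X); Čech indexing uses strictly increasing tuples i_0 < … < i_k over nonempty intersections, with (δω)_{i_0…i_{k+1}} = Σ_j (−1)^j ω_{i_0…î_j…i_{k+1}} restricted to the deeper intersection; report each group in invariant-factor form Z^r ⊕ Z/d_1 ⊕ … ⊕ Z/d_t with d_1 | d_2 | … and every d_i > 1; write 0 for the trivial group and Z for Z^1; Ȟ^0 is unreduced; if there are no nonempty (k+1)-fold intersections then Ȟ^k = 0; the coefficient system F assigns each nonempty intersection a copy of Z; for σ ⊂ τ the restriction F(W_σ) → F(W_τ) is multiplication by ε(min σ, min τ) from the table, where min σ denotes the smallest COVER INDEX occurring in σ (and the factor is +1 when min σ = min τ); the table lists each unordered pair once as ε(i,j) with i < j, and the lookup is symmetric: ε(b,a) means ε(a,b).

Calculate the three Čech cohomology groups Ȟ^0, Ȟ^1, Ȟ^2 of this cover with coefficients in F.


nerve of the cover:
  W12={h} W13={a} W23={e}
C dims 3,3; δ0: rk 3, SNF 1^2·2
Ȟ^0 = (3 − 3) − 0 = 0, so Ȟ^0 ≅ 0
Ȟ^1 = (3 − 0) − 3 = 0 plus torsion [2], so Ȟ^1 ≅ Z/2
Ȟ^2 = (0 − 0) − 0 = 0, so Ȟ^2 ≅ 0

Ȟ^0(U;F) ≅ 0, Ȟ^1(U;F) ≅ Z/2 and Ȟ^2(U;F) ≅ 0
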